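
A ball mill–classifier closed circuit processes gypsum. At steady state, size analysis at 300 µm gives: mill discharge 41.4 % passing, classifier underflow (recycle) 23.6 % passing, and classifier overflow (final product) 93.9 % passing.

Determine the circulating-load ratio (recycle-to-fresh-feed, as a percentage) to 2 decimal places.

Balance %-passing 300 µm (r = R/F):
r = (o − d)/(d − u)
r = (93.9 − 41.4)/(41.4 − 23.6) = 52.5/17.8 = 2.9494
CL = 100·r = 294.94 %

CL = 294.94 %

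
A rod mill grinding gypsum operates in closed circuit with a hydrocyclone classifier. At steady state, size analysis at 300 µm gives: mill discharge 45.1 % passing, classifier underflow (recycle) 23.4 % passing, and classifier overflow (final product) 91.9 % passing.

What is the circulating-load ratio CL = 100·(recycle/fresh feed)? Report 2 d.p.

CL = 215.67 %

Two-product formula at 300 µm:
Fd + Rd = Ru + Fo ⇒ R/F = (o−d)/(d−u)
r = (91.9 − 45.1)/(45.1 − 23.4) = 46.8/21.7 = 2.1567
CL = 100·r = 215.67 %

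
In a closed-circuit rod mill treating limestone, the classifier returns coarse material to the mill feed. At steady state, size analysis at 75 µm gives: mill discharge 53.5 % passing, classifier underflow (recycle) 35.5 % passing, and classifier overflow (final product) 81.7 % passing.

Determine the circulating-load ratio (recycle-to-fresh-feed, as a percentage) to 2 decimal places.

Let r = R/F. Size balance at 75 µm:
(1+r)d = ru + o → r = (o−d)/(d−u)
r = (81.7 − 53.5)/(53.5 − 35.5) = 28.2/18.0 = 1.5667
CL = 100·r = 156.67 %

CL = 156.67 %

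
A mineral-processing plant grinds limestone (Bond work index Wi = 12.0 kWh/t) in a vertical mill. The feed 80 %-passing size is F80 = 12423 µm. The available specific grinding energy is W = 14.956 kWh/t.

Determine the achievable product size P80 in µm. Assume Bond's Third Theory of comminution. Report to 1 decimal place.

P80 = 56.0 µm

W_Bond = 10·Wi·(1/√P₈₀ − 1/√F₈₀)
P80^(−½) = W/(10 Wi) + F80^(−½)
  = 14.9560/(10·12.0) + 1/√12423 = 0.124633 + 0.008972 = 0.133605
P80 = (1/0.133605)² = 7.4847² = 56.02 µm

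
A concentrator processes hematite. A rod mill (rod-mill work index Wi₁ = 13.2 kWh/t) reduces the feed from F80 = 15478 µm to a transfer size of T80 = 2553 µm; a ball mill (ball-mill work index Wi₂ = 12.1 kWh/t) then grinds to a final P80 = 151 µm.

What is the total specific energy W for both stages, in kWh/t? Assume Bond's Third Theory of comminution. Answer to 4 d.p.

W = 10 Wi / √P80 − 10 Wi / √F80
Stage 1 (15478→2553 µm, Wi₁=13.2): W₁ = 10·13.2·(0.019791 − 0.008038) = 1.5515 kWh/t
Stage 2 (2553→151 µm, Wi₂=12.1): W₂ = 10·12.1·(0.081379 − 0.019791) = 7.4521 kWh/t
W = W₁ + W₂ = 1.5515 + 7.4521 = 9.0035 kWh/t

W = 9.0035 kWh/t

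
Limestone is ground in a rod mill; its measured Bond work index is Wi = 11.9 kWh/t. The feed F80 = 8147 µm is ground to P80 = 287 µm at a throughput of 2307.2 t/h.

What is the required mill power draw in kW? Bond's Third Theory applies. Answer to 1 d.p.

P = 13164.8 kW

Bond: W = 10·Wi·(1/√P80 − 1/√F80)
W = 10·11.9·(1/√287 − 1/√8147) = 10·11.9·(0.047949) = 5.7059 kWh/t
Power = W × throughput = 5.7059 kWh/t × 2307.2 t/h = 13164.8 kW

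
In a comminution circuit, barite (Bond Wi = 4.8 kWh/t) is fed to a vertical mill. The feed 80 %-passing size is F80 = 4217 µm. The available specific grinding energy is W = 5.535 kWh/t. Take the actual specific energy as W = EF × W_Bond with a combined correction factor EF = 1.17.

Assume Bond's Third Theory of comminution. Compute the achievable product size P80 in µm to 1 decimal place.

W = 10 Wi (1/√P80 − 1/√F80)  [Bond]
W_Bond = W / EF = 5.535 / 1.17 = 4.7308 kWh/t
⇒ 1/√P80 = W_Bond/(10 Wi) + 1/√F80
  = 4.7308/(10·4.8) + 1/√4217 = 0.098558 + 0.015399 = 0.113957
P80 = (1/0.113957)² = 8.7752² = 77.00 µm

P80 = 77.0 µm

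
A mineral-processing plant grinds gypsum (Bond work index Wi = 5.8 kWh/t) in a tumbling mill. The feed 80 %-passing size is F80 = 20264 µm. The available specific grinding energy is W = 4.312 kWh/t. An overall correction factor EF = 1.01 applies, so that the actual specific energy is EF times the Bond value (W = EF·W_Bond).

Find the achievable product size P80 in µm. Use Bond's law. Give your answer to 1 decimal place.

W = 10·Wi·(P80^(-½) − F80^(-½))
W_Bond = W / EF = 4.312 / 1.01 = 4.2693 kWh/t
⇒ 1/√P80 = W_Bond/(10·Wi) + 1/√F80
  = 4.2693/(10·5.8) + 1/√20264 = 0.073609 + 0.007025 = 0.080634
P80 = (1/0.080634)² = 12.4018² = 153.80 µm

P80 = 153.8 µm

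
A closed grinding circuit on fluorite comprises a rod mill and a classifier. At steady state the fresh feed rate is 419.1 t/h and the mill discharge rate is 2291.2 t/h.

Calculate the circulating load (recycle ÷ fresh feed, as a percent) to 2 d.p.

CL = 446.70 %

Mill node: discharge = fresh + recycle.
R = M − F = 2291.2 − 419.1 = 1872.1 t/h
CL = 100·R/F = 100·1872.1/419.1 = 446.70 %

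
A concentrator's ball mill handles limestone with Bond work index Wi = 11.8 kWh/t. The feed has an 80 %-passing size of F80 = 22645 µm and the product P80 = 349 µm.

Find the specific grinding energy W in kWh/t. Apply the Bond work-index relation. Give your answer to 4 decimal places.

W = 5.5323 kWh/t

W = 10 Wi (P80^-0.5 − F80^-0.5)
1/√349 = 0.053529;  1/√22645 = 0.006645
W = 10·11.8·(0.053529 − 0.006645) = 5.5323 kWh/t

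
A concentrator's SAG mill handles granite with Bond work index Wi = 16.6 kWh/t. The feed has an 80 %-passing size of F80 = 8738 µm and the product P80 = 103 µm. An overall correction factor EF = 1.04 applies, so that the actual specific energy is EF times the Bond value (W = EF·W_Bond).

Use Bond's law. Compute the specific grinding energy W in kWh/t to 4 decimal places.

W = 15.1639 kWh/t

Bond:  W = 10 Wi (1/√P − 1/√F)
1/√103 = 0.098533;  1/√8738 = 0.010698
W = 10·16.6·(0.098533 − 0.010698) = 14.5806 kWh/t
Apply correction: 14.5806 × 1.04 = 15.1639 kWh/t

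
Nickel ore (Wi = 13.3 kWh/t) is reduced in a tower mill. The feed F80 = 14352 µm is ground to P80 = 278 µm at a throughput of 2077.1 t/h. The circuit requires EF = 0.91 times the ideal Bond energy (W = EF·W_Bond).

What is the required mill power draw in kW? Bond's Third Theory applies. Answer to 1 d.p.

P = 12979.0 kW

W = 10 Wi (P80^-0.5 − F80^-0.5)
W = 10·13.3·(1/√278 − 1/√14352) = 10·13.3·(0.051629) = 6.8666 kWh/t
Corrected W = EF·W_Bond = 0.91·6.8666 = 6.2486 kWh/t
Power = W × throughput = 6.2486 kWh/t × 2077.1 t/h = 12979.0 kW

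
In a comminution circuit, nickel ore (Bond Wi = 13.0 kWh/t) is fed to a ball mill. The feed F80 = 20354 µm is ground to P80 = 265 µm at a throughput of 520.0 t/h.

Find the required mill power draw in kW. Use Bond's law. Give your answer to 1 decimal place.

P = 3678.8 kW

Bond: W = 10·Wi·(1/√P80 − 1/√F80)
W = 10·13.0·(1/√265 − 1/√20354) = 10·13.0·(0.054420) = 7.0746 kWh/t
Power = W × throughput = 7.0746 kWh/t × 520.0 t/h = 3678.8 kW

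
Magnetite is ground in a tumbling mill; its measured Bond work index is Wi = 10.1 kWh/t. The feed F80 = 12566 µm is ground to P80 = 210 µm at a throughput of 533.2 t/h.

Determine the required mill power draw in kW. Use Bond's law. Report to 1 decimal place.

P = 3235.8 kW

W = 10 Wi / √P80 − 10 Wi / √F80
W = 10·10.1·(1/√210 − 1/√12566) = 10·10.1·(0.060086) = 6.0687 kWh/t
P_mill = W·ṁ = 6.0687·533.2 = 3235.8 kW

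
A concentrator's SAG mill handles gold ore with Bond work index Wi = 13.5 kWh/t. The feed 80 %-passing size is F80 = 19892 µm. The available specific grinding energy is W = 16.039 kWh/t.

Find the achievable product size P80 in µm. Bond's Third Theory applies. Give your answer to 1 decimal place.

P80 = 63.1 µm

W = 10·Wi·[P80^(−½) − F80^(−½)]
1/√P80 = 1/√F80 + W/(10·Wi)
  = 16.0390/(10·13.5) + 1/√19892 = 0.118807 + 0.007090 = 0.125898
P80 = (1/0.125898)² = 7.9430² = 63.09 µm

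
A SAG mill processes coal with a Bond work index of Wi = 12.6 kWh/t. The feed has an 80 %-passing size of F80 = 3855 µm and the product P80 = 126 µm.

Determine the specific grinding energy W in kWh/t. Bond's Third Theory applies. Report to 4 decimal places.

W = 9.1956 kWh/t

Bond:  W = 10 Wi (1/√P − 1/√F)
1/√126 = 0.089087;  1/√3855 = 0.016106
W = 10·12.6·(0.089087 − 0.016106) = 9.1956 kWh/t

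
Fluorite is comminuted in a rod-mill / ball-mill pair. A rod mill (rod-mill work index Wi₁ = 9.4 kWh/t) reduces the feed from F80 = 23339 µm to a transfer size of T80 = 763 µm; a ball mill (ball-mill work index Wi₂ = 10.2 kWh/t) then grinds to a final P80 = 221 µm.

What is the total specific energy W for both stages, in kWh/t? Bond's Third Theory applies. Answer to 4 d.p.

W = 5.9563 kWh/t

W = 10·Wi·(P80^(-½) − F80^(-½))
Stage 1 (23339→763 µm, Wi₁=9.4): W₁ = 10·9.4·(0.036202 − 0.006546) = 2.7877 kWh/t
Stage 2 (763→221 µm, Wi₂=10.2): W₂ = 10·10.2·(0.067267 − 0.036202) = 3.1686 kWh/t
W = W₁ + W₂ = 2.7877 + 3.1686 = 5.9563 kWh/t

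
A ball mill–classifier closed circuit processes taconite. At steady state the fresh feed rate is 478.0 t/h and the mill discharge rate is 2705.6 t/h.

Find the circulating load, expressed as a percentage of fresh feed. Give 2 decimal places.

Discharge = new feed + return, hence
R = M − F = 2705.6 − 478.0 = 2227.6 t/h
CL = 100·R/F = 100·2227.6/478.0 = 466.03 %

CL = 466.03 %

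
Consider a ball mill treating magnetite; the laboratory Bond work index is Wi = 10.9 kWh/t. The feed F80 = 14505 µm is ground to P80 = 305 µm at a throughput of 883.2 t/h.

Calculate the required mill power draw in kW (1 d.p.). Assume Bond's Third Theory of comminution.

Bond: W = 10·Wi·(1/√P80 − 1/√F80)
W = 10·10.9·(1/√305 − 1/√14505) = 10·10.9·(0.048957) = 5.3363 kWh/t
Power = W × throughput = 5.3363 kWh/t × 883.2 t/h = 4713.0 kW

P = 4713.0 kW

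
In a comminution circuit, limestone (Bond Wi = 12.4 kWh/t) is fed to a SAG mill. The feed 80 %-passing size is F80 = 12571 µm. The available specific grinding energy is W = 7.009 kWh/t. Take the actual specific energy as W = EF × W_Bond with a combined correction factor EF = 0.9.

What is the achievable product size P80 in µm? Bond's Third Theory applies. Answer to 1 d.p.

P80 = 194.4 µm

W_Bond = 10·Wi·(1/√P₈₀ − 1/√F₈₀)
W_Bond = W / EF = 7.009 / 0.9 = 7.7878 kWh/t
P80^-0.5 = F80^-0.5 + W_Bond/(10 Wi)
  = 7.7878/(10·12.4) + 1/√12571 = 0.062805 + 0.008919 = 0.071724
P80 = (1/0.071724)² = 13.9424² = 194.39 µm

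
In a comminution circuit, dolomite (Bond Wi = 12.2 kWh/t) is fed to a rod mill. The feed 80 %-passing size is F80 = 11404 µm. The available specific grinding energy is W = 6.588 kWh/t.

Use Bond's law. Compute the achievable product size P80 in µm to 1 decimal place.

P80 = 249.1 µm

Bond: W = 10·Wi·(1/√P80 − 1/√F80)
⇒ 1/√P80 = W/(10·Wi) + 1/√F80
  = 6.5880/(10·12.2) + 1/√11404 = 0.054000 + 0.009364 = 0.063364
P80 = (1/0.063364)² = 15.7818² = 249.06 µm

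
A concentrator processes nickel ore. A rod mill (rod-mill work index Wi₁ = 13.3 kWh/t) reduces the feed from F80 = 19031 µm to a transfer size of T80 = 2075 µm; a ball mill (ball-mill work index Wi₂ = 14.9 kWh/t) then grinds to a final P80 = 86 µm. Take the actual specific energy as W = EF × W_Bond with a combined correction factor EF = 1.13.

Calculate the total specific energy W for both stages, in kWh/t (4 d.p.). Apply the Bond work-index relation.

W = 16.6695 kWh/t

W = 10 Wi / √P80 − 10 Wi / √F80
Stage 1 (19031→2075 µm, Wi₁=13.3): W₁ = 10·13.3·(0.021953 − 0.007249) = 1.9556 kWh/t
Stage 2 (2075→86 µm, Wi₂=14.9): W₂ = 10·14.9·(0.107833 − 0.021953) = 12.7961 kWh/t
W = W₁ + W₂ = 1.9556 + 12.7961 = 14.7517 kWh/t
W_actual = 1.13 × 14.7517 = 16.6695 kWh/t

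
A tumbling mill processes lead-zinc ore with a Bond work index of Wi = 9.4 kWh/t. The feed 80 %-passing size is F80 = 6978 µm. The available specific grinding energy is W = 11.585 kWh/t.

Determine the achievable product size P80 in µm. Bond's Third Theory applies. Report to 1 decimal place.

P80 = 54.7 µm

W = 10 Wi (P80^-0.5 − F80^-0.5)
⇒ 1/√P80 = W/(10 Wi) + 1/√F80
  = 11.5850/(10·9.4) + 1/√6978 = 0.123245 + 0.011971 = 0.135216
P80 = (1/0.135216)² = 7.3956² = 54.69 µm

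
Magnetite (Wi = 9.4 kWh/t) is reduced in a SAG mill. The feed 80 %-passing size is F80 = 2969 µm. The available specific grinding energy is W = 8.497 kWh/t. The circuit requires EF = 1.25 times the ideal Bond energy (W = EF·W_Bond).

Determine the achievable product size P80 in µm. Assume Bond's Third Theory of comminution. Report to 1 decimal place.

P80 = 121.6 µm

W = 10 Wi (1/√P80 − 1/√F80)  [Bond]
W_Bond = W / EF = 8.497 / 1.25 = 6.7976 kWh/t
1/√P80 = 1/√F80 + W_Bond/(10·Wi)
  = 6.7976/(10·9.4) + 1/√2969 = 0.072315 + 0.018352 = 0.090667
P80 = (1/0.090667)² = 11.0293² = 121.65 µm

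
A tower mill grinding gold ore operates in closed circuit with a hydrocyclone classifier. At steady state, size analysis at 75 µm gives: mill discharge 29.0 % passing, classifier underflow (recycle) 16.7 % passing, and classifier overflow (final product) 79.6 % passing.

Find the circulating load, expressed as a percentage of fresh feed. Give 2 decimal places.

Balance %-passing 75 µm (r = R/F):
(1+r)d = ru + o → r = (o−d)/(d−u)
r = (79.6 − 29.0)/(29.0 − 16.7) = 50.6/12.3 = 4.1138
CL = 100·r = 411.38 %

CL = 411.38 %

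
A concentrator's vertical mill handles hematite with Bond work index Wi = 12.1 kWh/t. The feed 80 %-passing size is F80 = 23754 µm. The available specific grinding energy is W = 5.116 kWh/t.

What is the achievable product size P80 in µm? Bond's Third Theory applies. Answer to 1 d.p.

W = 10·Wi·(P80^(-½) − F80^(-½))
P80^(−½) = W/(10 Wi) + F80^(−½)
  = 5.1160/(10·12.1) + 1/√23754 = 0.042281 + 0.006488 = 0.048769
P80 = (1/0.048769)² = 20.5047² = 420.44 µm

P80 = 420.4 µm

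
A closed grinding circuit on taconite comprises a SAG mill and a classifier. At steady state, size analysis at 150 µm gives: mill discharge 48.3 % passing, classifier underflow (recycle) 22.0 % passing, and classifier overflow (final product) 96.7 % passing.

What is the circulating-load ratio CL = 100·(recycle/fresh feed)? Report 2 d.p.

CL = 184.03 %

Balance %-passing 150 µm (r = R/F):
(1+r)d = ru + o → r = (o−d)/(d−u)
r = (96.7 − 48.3)/(48.3 − 22.0) = 48.4/26.3 = 1.8403
CL = 100·r = 184.03 %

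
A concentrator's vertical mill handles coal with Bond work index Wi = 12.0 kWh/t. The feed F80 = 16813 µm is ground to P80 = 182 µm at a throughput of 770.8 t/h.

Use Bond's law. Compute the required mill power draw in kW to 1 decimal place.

P = 6142.9 kW

W = 10 Wi (P80^-0.5 − F80^-0.5)
W = 10·12.0·(1/√182 − 1/√16813) = 10·12.0·(0.066413) = 7.9695 kWh/t
P = W·T = 7.9695·770.8 = 6142.9 kW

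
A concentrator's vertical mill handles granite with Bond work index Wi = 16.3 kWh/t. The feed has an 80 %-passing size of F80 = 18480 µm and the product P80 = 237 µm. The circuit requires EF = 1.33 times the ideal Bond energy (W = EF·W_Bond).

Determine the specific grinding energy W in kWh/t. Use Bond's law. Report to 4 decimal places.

W = 12.4873 kWh/t

Bond: W = 10·Wi·(1/√P80 − 1/√F80)
1/√237 = 0.064957;  1/√18480 = 0.007356
W = 10·16.3·(0.064957 − 0.007356) = 9.3889 kWh/t
With EF = 1.33: W = 9.3889·1.33 = 12.4873 kWh/t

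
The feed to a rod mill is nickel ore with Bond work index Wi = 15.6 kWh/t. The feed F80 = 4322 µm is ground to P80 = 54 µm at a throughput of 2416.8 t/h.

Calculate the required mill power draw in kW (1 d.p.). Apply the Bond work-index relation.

W = 10 Wi (1/√P80 − 1/√F80)  [Bond]
W = 10·15.6·(1/√54 − 1/√4322) = 10·15.6·(0.120872) = 18.8560 kWh/t
Mill draw = 18.8560 × 2416.8 = 45571.2 kW

P = 45571.2 kW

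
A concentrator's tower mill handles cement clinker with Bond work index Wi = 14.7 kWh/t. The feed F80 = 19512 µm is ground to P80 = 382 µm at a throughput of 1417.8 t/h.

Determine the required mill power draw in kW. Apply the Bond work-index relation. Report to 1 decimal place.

W_Bond = 10·Wi·(1/√P₈₀ − 1/√F₈₀)
W = 10·14.7·(1/√382 − 1/√19512) = 10·14.7·(0.044006) = 6.4688 kWh/t
P = W·T = 6.4688·1417.8 = 9171.5 kW

P = 9171.5 kW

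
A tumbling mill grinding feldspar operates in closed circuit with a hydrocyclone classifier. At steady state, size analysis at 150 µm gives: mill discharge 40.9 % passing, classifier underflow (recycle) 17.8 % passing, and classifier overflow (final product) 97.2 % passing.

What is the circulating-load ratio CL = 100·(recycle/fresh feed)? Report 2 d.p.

Balance %-passing 150 µm (r = R/F):
(1+r)·d = r·u + o ⇒ r = (o−d)/(d−u)
r = (97.2 − 40.9)/(40.9 − 17.8) = 56.3/23.1 = 2.4372
CL = 100·r = 243.72 %

CL = 243.72 %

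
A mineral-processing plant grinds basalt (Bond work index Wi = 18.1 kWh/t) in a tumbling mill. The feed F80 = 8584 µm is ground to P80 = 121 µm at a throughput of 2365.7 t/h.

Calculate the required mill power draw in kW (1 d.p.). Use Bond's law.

P = 34304.9 kW

W = 10·Wi·[P80^(−½) − F80^(−½)]
W = 10·18.1·(1/√121 − 1/√8584) = 10·18.1·(0.080116) = 14.5010 kWh/t
Mill draw = 14.5010 × 2365.7 = 34304.9 kW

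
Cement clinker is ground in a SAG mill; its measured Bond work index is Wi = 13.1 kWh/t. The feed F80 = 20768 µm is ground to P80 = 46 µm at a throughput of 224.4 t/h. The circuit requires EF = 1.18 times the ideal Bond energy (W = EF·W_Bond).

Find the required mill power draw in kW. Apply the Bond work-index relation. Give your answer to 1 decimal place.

W = 10 Wi (P80^-0.5 − F80^-0.5)
W = 10·13.1·(1/√46 − 1/√20768) = 10·13.1·(0.140503) = 18.4059 kWh/t
Corrected W = EF·W_Bond = 1.18·18.4059 = 21.7189 kWh/t
Power = W × throughput = 21.7189 kWh/t × 224.4 t/h = 4873.7 kW

P = 4873.7 kW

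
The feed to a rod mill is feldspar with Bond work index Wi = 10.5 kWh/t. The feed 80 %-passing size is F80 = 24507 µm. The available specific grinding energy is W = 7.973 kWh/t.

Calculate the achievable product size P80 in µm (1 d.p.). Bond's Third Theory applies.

Bond: W = 10·Wi·(1/√P80 − 1/√F80)
⇒ 1/√P80 = W/(10·Wi) + 1/√F80
  = 7.9730/(10·10.5) + 1/√24507 = 0.075933 + 0.006388 = 0.082321
P80 = (1/0.082321)² = 12.1475² = 147.56 µm

P80 = 147.6 µm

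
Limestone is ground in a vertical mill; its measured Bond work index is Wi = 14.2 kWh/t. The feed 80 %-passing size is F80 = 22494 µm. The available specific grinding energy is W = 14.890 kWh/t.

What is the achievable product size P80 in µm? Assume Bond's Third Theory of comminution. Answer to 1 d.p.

P80 = 80.4 µm

W = 10·Wi·(P80^(-½) − F80^(-½))
1/√P80 = 1/√F80 + W/(10·Wi)
  = 14.8900/(10·14.2) + 1/√22494 = 0.104859 + 0.006668 = 0.111527
P80 = (1/0.111527)² = 8.9665² = 80.40 µm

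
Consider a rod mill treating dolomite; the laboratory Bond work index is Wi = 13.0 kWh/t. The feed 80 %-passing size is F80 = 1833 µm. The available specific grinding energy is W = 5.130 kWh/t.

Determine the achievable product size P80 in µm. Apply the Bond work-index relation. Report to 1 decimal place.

P80 = 253.4 µm

W_Bond = 10·Wi·(1/√P₈₀ − 1/√F₈₀)
1/√P80 = 1/√F80 + W/(10·Wi)
  = 5.1300/(10·13.0) + 1/√1833 = 0.039462 + 0.023357 = 0.062819
P80 = (1/0.062819)² = 15.9188² = 253.41 µm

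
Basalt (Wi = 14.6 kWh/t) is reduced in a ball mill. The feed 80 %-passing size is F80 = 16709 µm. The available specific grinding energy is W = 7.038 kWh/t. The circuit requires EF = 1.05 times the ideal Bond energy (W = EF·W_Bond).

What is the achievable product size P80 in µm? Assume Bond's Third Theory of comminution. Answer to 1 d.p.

P80 = 347.5 µm

Bond: W = 10·Wi·(1/√P80 − 1/√F80)
W_Bond = W / EF = 7.038 / 1.05 = 6.7029 kWh/t
P80^-0.5 = F80^-0.5 + W_Bond/(10 Wi)
  = 6.7029/(10·14.6) + 1/√16709 = 0.045910 + 0.007736 = 0.053646
P80 = (1/0.053646)² = 18.6407² = 347.47 µm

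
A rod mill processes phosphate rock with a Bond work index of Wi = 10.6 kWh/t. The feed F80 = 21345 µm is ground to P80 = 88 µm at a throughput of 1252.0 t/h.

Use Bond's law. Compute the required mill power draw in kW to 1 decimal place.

W_Bond = 10·Wi·(1/√P₈₀ − 1/√F₈₀)
W = 10·10.6·(1/√88 − 1/√21345) = 10·10.6·(0.099756) = 10.5741 kWh/t
Power = W × throughput = 10.5741 kWh/t × 1252.0 t/h = 13238.8 kW

P = 13238.8 kW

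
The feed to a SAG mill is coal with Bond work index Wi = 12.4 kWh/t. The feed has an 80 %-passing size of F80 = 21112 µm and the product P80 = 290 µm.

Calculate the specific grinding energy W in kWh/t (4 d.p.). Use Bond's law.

W = 10 Wi (1/√P80 − 1/√F80)  [Bond]
1/√290 = 0.058722;  1/√21112 = 0.006882
W = 10·12.4·(0.058722 − 0.006882) = 6.4281 kWh/t

W = 6.4281 kWh/t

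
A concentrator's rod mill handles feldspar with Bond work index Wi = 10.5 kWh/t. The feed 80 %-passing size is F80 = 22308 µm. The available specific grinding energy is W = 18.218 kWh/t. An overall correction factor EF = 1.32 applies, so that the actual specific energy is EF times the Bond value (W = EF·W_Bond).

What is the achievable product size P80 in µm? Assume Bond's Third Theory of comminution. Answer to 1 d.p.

W = 10·Wi·(P80^(-½) − F80^(-½))
W_Bond = W / EF = 18.218 / 1.32 = 13.8015 kWh/t
1/√P80 = 1/√F80 + W_Bond/(10·Wi)
  = 13.8015/(10·10.5) + 1/√22308 = 0.131443 + 0.006695 = 0.138138
P80 = (1/0.138138)² = 7.2391² = 52.40 µm

P80 = 52.4 µm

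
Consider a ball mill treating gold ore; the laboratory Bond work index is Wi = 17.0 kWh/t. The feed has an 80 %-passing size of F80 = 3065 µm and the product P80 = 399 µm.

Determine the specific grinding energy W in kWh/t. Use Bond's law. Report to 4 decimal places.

W = 5.4400 kWh/t

W = 10·Wi·(P80^(-½) − F80^(-½))
1/√399 = 0.050063;  1/√3065 = 0.018063
W = 10·17.0·(0.050063 − 0.018063) = 5.4400 kWh/t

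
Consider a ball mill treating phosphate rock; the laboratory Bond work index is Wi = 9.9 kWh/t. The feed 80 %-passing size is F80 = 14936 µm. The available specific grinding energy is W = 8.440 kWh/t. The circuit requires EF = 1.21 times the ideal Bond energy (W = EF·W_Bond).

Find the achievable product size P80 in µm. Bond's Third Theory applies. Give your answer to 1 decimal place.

P80 = 161.7 µm

Bond:  W = 10 Wi (1/√P − 1/√F)
W_Bond = W / EF = 8.440 / 1.21 = 6.9752 kWh/t
⇒ 1/√P80 = W_Bond/(10·Wi) + 1/√F80
  = 6.9752/(10·9.9) + 1/√14936 = 0.070457 + 0.008182 = 0.078639
P80 = (1/0.078639)² = 12.7163² = 161.70 µm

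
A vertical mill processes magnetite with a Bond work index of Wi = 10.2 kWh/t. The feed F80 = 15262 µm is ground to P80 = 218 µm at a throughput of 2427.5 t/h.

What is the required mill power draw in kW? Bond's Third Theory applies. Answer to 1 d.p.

Bond: W = 10·Wi·(1/√P80 − 1/√F80)
W = 10·10.2·(1/√218 − 1/√15262) = 10·10.2·(0.059634) = 6.0827 kWh/t
P = W·T = 6.0827·2427.5 = 14765.7 kW

P = 14765.7 kW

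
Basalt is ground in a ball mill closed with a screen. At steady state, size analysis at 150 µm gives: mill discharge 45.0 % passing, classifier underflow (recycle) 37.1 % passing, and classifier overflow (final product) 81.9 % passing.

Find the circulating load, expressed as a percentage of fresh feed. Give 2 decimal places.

CL = 467.09 %

Balance %-passing 150 µm (r = R/F):
r = (o − d)/(d − u)
r = (81.9 − 45.0)/(45.0 − 37.1) = 36.9/7.9 = 4.6709
CL = 100·r = 467.09 %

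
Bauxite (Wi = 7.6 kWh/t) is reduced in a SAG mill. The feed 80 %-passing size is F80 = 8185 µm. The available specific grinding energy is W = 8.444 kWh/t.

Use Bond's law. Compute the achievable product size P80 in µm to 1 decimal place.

W = 10·Wi·(P80^(-½) − F80^(-½))
⇒ 1/√P80 = W/(10·Wi) + 1/√F80
  = 8.4440/(10·7.6) + 1/√8185 = 0.111105 + 0.011053 = 0.122159
P80 = (1/0.122159)² = 8.1861² = 67.01 µm

P80 = 67.0 µm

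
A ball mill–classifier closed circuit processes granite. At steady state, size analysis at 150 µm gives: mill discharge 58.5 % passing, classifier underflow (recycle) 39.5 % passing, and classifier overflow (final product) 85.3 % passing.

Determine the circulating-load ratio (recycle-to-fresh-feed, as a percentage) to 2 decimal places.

CL = 141.05 %

Balance %-passing 150 µm (r = R/F):
r = (o − d)/(d − u)
r = (85.3 − 58.5)/(58.5 − 39.5) = 26.8/19.0 = 1.4105
CL = 100·r = 141.05 %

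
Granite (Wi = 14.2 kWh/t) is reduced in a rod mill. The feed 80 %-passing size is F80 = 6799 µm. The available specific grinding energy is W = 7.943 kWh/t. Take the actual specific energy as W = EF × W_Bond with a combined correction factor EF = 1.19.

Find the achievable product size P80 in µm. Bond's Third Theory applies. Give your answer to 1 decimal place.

P80 = 286.0 µm

W = 10·Wi·[P80^(−½) − F80^(−½)]
W_Bond = W / EF = 7.943 / 1.19 = 6.6748 kWh/t
⇒ 1/√P80 = W_Bond/(10·Wi) + 1/√F80
  = 6.6748/(10·14.2) + 1/√6799 = 0.047006 + 0.012128 = 0.059133
P80 = (1/0.059133)² = 16.9110² = 285.98 µm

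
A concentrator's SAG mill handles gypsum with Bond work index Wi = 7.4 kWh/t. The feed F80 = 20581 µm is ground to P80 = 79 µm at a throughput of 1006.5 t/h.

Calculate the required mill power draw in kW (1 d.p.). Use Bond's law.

W = 10 Wi / √P80 − 10 Wi / √F80
W = 10·7.4·(1/√79 − 1/√20581) = 10·7.4·(0.105538) = 7.8098 kWh/t
P = W·T = 7.8098·1006.5 = 7860.6 kW

P = 7860.6 kW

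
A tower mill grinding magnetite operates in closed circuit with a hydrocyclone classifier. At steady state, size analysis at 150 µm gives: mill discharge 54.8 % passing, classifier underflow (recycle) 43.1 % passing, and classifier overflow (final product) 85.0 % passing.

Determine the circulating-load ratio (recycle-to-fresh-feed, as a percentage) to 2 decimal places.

CL = 258.12 %

Balance %-passing 150 µm (r = R/F):
d + r·d = r·u + o → r(d−u) = o−d
r = (85.0 − 54.8)/(54.8 − 43.1) = 30.2/11.7 = 2.5812
CL = 100·r = 258.12 %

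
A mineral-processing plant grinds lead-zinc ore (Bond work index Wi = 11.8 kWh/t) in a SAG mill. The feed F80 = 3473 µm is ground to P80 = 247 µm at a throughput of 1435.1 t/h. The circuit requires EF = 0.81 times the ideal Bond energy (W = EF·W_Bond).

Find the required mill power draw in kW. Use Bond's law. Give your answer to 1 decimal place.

P = 6400.2 kW

W = 10·Wi·[P80^(−½) − F80^(−½)]
W = 10·11.8·(1/√247 − 1/√3473) = 10·11.8·(0.046660) = 5.5059 kWh/t
Corrected W = EF·W_Bond = 0.81·5.5059 = 4.4597 kWh/t
Mill draw = 4.4597 × 1435.1 = 6400.2 kW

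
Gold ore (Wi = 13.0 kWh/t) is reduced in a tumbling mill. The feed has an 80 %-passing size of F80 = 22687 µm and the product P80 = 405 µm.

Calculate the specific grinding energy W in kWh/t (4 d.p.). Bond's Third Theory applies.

W = 5.5967 kWh/t

W = 10·Wi·(P80^(-½) − F80^(-½))
1/√405 = 0.049690;  1/√22687 = 0.006639
W = 10·13.0·(0.049690 − 0.006639) = 5.5967 kWh/t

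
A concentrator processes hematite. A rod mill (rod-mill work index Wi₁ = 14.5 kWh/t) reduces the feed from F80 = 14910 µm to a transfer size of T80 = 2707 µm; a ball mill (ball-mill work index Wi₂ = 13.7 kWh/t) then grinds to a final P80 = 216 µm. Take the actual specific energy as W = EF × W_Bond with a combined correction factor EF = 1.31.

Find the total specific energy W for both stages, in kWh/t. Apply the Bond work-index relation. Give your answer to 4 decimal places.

W_Bond = 10·Wi·(1/√P₈₀ − 1/√F₈₀)
Stage 1 (14910→2707 µm, Wi₁=14.5): W₁ = 10·14.5·(0.019220 − 0.008190) = 1.5994 kWh/t
Stage 2 (2707→216 µm, Wi₂=13.7): W₂ = 10·13.7·(0.068041 − 0.019220) = 6.6885 kWh/t
W = W₁ + W₂ = 1.5994 + 6.6885 = 8.2879 kWh/t
W_actual = 1.31 × 8.2879 = 10.8572 kWh/t

W = 10.8572 kWh/t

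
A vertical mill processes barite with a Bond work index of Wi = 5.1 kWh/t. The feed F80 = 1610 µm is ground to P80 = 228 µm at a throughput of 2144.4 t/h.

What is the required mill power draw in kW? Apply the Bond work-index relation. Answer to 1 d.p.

P = 4517.2 kW

W_Bond = 10·Wi·(1/√P₈₀ − 1/√F₈₀)
W = 10·5.1·(1/√228 − 1/√1610) = 10·5.1·(0.041304) = 2.1065 kWh/t
P = W·T = 2.1065·2144.4 = 4517.2 kW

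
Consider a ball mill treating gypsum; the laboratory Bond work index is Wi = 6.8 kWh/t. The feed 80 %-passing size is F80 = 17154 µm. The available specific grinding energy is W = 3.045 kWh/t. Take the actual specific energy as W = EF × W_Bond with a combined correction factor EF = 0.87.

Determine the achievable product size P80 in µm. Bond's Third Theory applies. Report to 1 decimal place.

W = 10·Wi·[P80^(−½) − F80^(−½)]
W_Bond = W / EF = 3.045 / 0.87 = 3.5000 kWh/t
P80^(−½) = W_Bond/(10 Wi) + F80^(−½)
  = 3.5000/(10·6.8) + 1/√17154 = 0.051471 + 0.007635 = 0.059106
P80 = (1/0.059106)² = 16.9188² = 286.25 µm

P80 = 286.2 µm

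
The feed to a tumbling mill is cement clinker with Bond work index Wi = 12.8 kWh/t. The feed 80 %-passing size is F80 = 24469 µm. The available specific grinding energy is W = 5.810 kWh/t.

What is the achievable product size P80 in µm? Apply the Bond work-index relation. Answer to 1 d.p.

W = 10·Wi·(P80^(-½) − F80^(-½))
P80^(−½) = W/(10 Wi) + F80^(−½)
  = 5.8100/(10·12.8) + 1/√24469 = 0.045391 + 0.006393 = 0.051783
P80 = (1/0.051783)² = 19.3112² = 372.92 µm

P80 = 372.9 µm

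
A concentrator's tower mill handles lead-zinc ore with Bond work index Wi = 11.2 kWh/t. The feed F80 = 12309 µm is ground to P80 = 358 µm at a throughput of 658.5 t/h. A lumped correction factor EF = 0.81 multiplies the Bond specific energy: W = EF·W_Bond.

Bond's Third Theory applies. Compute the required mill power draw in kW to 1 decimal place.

W = 10·Wi·(P80^(-½) − F80^(-½))
W = 10·11.2·(1/√358 − 1/√12309) = 10·11.2·(0.043838) = 4.9099 kWh/t
W_actual = 0.81 × 4.9099 = 3.9770 kWh/t
Mill draw = 3.9770 × 658.5 = 2618.9 kW

P = 2618.9 kW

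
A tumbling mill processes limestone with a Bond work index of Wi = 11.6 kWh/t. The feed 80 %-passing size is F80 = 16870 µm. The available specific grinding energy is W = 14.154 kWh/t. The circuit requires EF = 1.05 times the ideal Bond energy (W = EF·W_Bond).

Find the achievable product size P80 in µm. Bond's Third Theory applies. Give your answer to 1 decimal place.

W = 10 Wi / √P80 − 10 Wi / √F80
W_Bond = W / EF = 14.154 / 1.05 = 13.4800 kWh/t
1/√P80 = 1/√F80 + W_Bond/(10·Wi)
  = 13.4800/(10·11.6) + 1/√16870 = 0.116207 + 0.007699 = 0.123906
P80 = (1/0.123906)² = 8.0706² = 65.14 µm

P80 = 65.1 µm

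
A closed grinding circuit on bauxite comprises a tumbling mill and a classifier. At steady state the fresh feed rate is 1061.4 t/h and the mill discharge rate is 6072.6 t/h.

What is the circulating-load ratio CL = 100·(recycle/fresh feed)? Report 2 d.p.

CL = 472.13 %

Mill node: discharge = fresh + recycle.
R = M − F = 6072.6 − 1061.4 = 5011.2 t/h
CL = 100·R/F = 100·5011.2/1061.4 = 472.13 %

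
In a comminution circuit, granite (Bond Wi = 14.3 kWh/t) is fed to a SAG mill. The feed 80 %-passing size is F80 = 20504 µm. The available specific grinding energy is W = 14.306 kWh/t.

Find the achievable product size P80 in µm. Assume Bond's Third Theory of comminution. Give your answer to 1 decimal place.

P80 = 87.3 µm

W_Bond = 10·Wi·(1/√P₈₀ − 1/√F₈₀)
⇒ 1/√P80 = W/(10 Wi) + 1/√F80
  = 14.3060/(10·14.3) + 1/√20504 = 0.100042 + 0.006984 = 0.107026
P80 = (1/0.107026)² = 9.3436² = 87.30 µm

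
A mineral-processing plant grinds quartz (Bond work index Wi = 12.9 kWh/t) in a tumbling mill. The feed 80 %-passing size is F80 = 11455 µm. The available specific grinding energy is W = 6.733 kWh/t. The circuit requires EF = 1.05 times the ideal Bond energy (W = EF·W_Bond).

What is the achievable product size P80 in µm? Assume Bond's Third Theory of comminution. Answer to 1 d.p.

W_Bond = 10·Wi·(1/√P₈₀ − 1/√F₈₀)
W_Bond = W / EF = 6.733 / 1.05 = 6.4124 kWh/t
1/√P80 = 1/√F80 + W_Bond/(10·Wi)
  = 6.4124/(10·12.9) + 1/√11455 = 0.049708 + 0.009343 = 0.059052
P80 = (1/0.059052)² = 16.9343² = 286.77 µm

P80 = 286.8 µm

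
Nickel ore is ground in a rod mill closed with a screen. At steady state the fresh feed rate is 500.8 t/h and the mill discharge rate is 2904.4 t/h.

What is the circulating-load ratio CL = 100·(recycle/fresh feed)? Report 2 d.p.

Steady state: M = F + R.
R = M − F = 2904.4 − 500.8 = 2403.6 t/h
CL = 100·R/F = 100·2403.6/500.8 = 479.95 %

CL = 479.95 %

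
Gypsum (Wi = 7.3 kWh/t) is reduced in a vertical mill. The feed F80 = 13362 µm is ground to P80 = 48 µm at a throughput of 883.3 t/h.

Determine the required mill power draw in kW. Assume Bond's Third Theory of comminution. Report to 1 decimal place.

W = 10 Wi (P80^-0.5 − F80^-0.5)
W = 10·7.3·(1/√48 − 1/√13362) = 10·7.3·(0.135687) = 9.9051 kWh/t
P = W·T = 9.9051·883.3 = 8749.2 kW

P = 8749.2 kW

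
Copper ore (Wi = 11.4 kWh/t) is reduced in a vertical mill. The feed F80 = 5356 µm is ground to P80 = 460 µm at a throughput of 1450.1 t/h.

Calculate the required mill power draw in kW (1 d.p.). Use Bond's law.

P = 5448.9 kW

W_Bond = 10·Wi·(1/√P₈₀ − 1/√F₈₀)
W = 10·11.4·(1/√460 − 1/√5356) = 10·11.4·(0.032961) = 3.7576 kWh/t
Power = W × throughput = 3.7576 kWh/t × 1450.1 t/h = 5448.9 kW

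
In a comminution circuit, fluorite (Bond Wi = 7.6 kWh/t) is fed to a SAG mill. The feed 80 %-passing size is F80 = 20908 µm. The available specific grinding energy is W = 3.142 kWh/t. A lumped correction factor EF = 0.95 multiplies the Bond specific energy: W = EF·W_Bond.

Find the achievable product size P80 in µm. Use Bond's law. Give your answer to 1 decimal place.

W = 10 Wi (1/√P80 − 1/√F80)  [Bond]
W_Bond = W / EF = 3.142 / 0.95 = 3.3074 kWh/t
P80^(−½) = W_Bond/(10 Wi) + F80^(−½)
  = 3.3074/(10·7.6) + 1/√20908 = 0.043518 + 0.006916 = 0.050434
P80 = (1/0.050434)² = 19.8280² = 393.15 µm

P80 = 393.1 µm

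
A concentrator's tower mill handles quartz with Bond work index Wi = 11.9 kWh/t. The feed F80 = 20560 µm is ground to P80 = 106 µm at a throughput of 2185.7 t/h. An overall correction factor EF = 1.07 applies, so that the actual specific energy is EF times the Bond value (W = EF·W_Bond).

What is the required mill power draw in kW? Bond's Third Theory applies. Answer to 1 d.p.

W = 10 Wi / √P80 − 10 Wi / √F80
W = 10·11.9·(1/√106 − 1/√20560) = 10·11.9·(0.090154) = 10.7284 kWh/t
With EF = 1.07: W = 10.7284·1.07 = 11.4794 kWh/t
P_mill = W·ṁ = 11.4794·2185.7 = 25090.5 kW

P = 25090.5 kW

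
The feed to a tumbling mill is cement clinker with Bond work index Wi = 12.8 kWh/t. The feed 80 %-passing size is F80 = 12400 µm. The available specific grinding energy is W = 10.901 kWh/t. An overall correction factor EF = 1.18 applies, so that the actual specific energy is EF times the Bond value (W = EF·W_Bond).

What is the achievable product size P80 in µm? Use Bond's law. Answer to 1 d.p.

P80 = 151.8 µm

W = 10 Wi (1/√P80 − 1/√F80)  [Bond]
W_Bond = W / EF = 10.901 / 1.18 = 9.2381 kWh/t
P80^(−½) = W_Bond/(10 Wi) + F80^(−½)
  = 9.2381/(10·12.8) + 1/√12400 = 0.072173 + 0.008980 = 0.081153
P80 = (1/0.081153)² = 12.3224² = 151.84 µm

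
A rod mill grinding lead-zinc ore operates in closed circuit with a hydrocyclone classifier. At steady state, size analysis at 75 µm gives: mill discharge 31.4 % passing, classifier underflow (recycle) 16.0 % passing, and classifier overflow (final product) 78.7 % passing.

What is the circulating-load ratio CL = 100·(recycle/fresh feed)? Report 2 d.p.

Classifier node, passing 75 µm:
(1+r)·d = r·u + o ⇒ r = (o−d)/(d−u)
r = (78.7 − 31.4)/(31.4 − 16.0) = 47.3/15.4 = 3.0714
CL = 100·r = 307.14 %

CL = 307.14 %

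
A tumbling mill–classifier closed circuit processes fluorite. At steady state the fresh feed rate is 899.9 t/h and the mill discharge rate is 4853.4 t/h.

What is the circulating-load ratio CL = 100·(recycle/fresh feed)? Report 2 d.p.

Mill node: discharge = fresh + recycle.
R = M − F = 4853.4 − 899.9 = 3953.5 t/h
CL = 100·R/F = 100·3953.5/899.9 = 439.33 %

CL = 439.33 %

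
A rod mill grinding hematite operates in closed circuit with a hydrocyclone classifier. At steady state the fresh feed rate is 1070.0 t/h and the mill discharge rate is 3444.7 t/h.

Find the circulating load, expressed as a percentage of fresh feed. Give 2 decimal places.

Discharge = new feed + return, hence
R = M − F = 3444.7 − 1070.0 = 2374.7 t/h
CL = 100·R/F = 100·2374.7/1070.0 = 221.93 %

CL = 221.93 %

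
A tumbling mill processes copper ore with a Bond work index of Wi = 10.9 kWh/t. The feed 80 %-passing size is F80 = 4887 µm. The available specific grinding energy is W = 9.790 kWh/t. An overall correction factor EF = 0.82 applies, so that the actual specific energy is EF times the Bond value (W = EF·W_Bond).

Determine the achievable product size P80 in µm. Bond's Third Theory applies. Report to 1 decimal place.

Bond:  W = 10 Wi (1/√P − 1/√F)
W_Bond = W / EF = 9.790 / 0.82 = 11.9390 kWh/t
1/√P80 = 1/√F80 + W_Bond/(10·Wi)
  = 11.9390/(10·10.9) + 1/√4887 = 0.109532 + 0.014305 = 0.123837
P80 = (1/0.123837)² = 8.0751² = 65.21 µm

P80 = 65.2 µm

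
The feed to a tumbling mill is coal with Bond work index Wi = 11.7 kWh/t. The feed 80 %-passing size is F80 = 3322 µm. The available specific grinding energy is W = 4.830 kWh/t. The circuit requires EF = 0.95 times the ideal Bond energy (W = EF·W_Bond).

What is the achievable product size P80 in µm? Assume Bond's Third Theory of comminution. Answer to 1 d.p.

W = 10·Wi·(P80^(-½) − F80^(-½))
W_Bond = W / EF = 4.830 / 0.95 = 5.0842 kWh/t
⇒ 1/√P80 = W_Bond/(10 Wi) + 1/√F80
  = 5.0842/(10·11.7) + 1/√3322 = 0.043455 + 0.017350 = 0.060805
P80 = (1/0.060805)² = 16.4461² = 270.47 µm

P80 = 270.5 µm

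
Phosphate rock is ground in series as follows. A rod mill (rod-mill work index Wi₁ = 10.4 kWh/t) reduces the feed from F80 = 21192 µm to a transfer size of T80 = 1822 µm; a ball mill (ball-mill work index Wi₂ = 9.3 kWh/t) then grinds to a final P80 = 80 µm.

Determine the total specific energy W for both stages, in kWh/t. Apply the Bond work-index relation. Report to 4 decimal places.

W = 10 Wi (1/√P80 − 1/√F80)  [Bond]
Stage 1 (21192→1822 µm, Wi₁=10.4): W₁ = 10·10.4·(0.023427 − 0.006869) = 1.7220 kWh/t
Stage 2 (1822→80 µm, Wi₂=9.3): W₂ = 10·9.3·(0.111803 − 0.023427) = 8.2190 kWh/t
W = W₁ + W₂ = 1.7220 + 8.2190 = 9.9410 kWh/t

W = 9.9410 kWh/t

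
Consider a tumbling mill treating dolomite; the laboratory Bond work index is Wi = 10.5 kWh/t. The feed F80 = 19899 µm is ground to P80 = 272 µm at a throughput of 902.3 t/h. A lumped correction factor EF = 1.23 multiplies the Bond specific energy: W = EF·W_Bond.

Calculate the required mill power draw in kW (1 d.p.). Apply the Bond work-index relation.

W = 10·Wi·[P80^(−½) − F80^(−½)]
W = 10·10.5·(1/√272 − 1/√19899) = 10·10.5·(0.053545) = 5.6222 kWh/t
With EF = 1.23: W = 5.6222·1.23 = 6.9153 kWh/t
P_mill = W·ṁ = 6.9153·902.3 = 6239.7 kW

P = 6239.7 kW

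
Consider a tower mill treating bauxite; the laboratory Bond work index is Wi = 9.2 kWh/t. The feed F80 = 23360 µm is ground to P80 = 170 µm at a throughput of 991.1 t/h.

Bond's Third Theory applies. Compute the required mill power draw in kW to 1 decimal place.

Bond:  W = 10 Wi (1/√P − 1/√F)
W = 10·9.2·(1/√170 − 1/√23360) = 10·9.2·(0.070154) = 6.4541 kWh/t
Mill draw = 6.4541 × 991.1 = 6396.7 kW

P = 6396.7 kW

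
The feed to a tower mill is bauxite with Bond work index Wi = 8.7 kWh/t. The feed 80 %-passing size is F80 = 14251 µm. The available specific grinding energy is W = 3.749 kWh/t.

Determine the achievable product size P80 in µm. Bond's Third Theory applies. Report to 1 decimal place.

P80 = 377.5 µm

Bond:  W = 10 Wi (1/√P − 1/√F)
P80^-0.5 = F80^-0.5 + W/(10 Wi)
  = 3.7490/(10·8.7) + 1/√14251 = 0.043092 + 0.008377 = 0.051469
P80 = (1/0.051469)² = 19.4293² = 377.50 µm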